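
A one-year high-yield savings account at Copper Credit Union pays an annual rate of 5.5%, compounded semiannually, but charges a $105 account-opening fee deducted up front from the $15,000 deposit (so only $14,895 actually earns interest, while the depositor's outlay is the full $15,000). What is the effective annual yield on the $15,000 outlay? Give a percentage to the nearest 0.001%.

Value after one year: 14,895 × (1 + 0.055/2)^2 = 14,895 × 1.055756 = $15,725.49.
Effective yield on the $15,000 outlay: 15,725.49 / 15,000 − 1 = 0.048366 = 4.837%.

4.837%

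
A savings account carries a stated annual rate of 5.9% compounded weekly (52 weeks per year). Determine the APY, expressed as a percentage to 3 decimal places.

6.074%

EAR = (1 + 0.059/52)^52 − 1.
= (1 + 0.001135)^52 − 1 = 1.060740 − 1 = 6.074%.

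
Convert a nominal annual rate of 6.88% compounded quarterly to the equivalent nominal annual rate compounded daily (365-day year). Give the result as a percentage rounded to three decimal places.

EAR = (1 + 0.0688/4)^4 − 1 = 0.070595.
Solve (1 + r/365)^365 = 1.070595: r/365 = 1.070595^(1/365) − 1 = 0.000187, so r = 0.068221 = 6.822%.

6.822%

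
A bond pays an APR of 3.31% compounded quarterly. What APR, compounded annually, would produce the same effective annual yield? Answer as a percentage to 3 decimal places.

EAR = (1 + 0.0331/4)^4 − 1 = 0.033513.
Compounded annually, the equivalent nominal rate is the EAR itself: 3.351%.

3.351%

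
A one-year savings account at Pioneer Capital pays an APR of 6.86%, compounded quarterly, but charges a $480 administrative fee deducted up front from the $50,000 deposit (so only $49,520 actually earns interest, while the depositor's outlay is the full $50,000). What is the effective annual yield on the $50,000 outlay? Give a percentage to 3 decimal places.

Value after one year: 49,520 × (1 + 0.0686/4)^4 = 49,520 × 1.070385 = $53,005.47.
Effective yield on the $50,000 outlay: 53,005.47 / 50,000 − 1 = 0.060109 = 6.011%.

6.011%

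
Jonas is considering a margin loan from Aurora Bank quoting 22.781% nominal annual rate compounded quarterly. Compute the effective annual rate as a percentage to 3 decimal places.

EAR = (1 + 0.22781/4)^4 − 1.
= (1 + 0.056952)^4 − 1 = 1.248021 − 1 = 24.802%.

24.802%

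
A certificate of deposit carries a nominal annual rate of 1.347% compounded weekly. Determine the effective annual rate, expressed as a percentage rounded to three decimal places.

1.356%

EAR = (1 + 0.01347/52)^52 − 1.
= (1 + 0.000259)^52 − 1 = 1.013559 − 1 = 1.356%.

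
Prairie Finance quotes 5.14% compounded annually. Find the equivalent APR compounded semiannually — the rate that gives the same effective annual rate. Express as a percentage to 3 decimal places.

Compounded annually, EAR = nominal = 0.051400.
Solve (1 + r/2)^2 = 1.051400: r/2 = 1.051400^(1/2) − 1 = 0.025378, so r = 0.050756 = 5.076%.

5.076%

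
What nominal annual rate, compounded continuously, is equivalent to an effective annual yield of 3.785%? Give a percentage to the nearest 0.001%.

3.715%

Continuous: nominal r satisfies e^r − 1 = 0.03785.
r = ln(1 + 0.03785) = ln(1.03785) = 0.037151 = 3.715%.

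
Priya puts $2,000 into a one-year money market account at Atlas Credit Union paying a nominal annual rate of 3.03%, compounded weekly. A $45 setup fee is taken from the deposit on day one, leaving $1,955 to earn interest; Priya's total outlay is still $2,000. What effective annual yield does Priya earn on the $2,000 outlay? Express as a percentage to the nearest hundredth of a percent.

0.76%

Value after one year: 1,955 × (1 + 0.0303/52)^52 = 1,955 × 1.030755 = $2,015.13.
Effective yield on the $2,000 outlay: 2,015.13 / 2,000 − 1 = 0.007563 = 0.76%.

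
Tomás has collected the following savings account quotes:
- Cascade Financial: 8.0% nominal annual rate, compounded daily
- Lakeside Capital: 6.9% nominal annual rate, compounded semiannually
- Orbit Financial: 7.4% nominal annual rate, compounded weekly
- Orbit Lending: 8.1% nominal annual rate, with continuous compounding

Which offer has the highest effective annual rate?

Cascade Financial: (1 + 0.080/365)^365 − 1 = 8.328%
Lakeside Capital: (1 + 0.069/2)^2 − 1 = 7.019%
Orbit Financial: (1 + 0.074/52)^52 − 1 = 7.675%
Orbit Lending: e^0.081 − 1 = 8.437%
The highest effective annual rate is Orbit Lending at 8.437%.

Orbit Lending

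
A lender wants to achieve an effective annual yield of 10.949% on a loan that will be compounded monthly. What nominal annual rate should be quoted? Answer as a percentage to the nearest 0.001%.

(1 + r/12)^12 − 1 = 0.10949, so 1 + r/12 = 1.10949^(1/12).
r/12 = 0.008696, so r = 0.104352 = 10.435%.

10.435%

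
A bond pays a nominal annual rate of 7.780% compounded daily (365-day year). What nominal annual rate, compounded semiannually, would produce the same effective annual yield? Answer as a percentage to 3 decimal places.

EAR = (1 + 0.07780/365)^365 − 1 = 0.080897.
Solve (1 + r/2)^2 = 1.080897: r/2 = 1.080897^(1/2) − 1 = 0.039662, so r = 0.079324 = 7.932%.

7.932%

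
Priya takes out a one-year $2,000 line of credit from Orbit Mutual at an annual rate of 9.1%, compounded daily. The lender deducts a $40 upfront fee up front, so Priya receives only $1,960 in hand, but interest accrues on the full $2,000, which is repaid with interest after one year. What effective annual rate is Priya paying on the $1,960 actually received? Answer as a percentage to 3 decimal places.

11.761%

Amount owed after one year: 2,000 × (1 + 0.091/365)^365 = 2,000 × 1.095257 = $2,190.51.
Effective rate on net proceeds: 2,190.51 / 1,960 − 1 = 0.117609 = 11.761%.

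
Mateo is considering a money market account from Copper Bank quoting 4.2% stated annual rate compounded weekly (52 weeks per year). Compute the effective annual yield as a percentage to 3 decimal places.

EAR = (1 + 0.042/52)^52 − 1.
= 1.042877 − 1 = 4.288%.

4.288%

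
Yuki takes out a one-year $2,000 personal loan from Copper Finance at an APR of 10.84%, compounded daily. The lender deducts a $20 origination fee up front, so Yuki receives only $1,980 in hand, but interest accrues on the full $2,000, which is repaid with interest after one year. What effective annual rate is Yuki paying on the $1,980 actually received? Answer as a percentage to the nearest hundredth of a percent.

12.57%

Amount owed after one year: 2,000 × (1 + 0.1084/365)^365 = 2,000 × 1.114476 = $2,228.95.
Effective rate on net proceeds: 2,228.95 / 1,980 − 1 = 0.125733 = 12.57%.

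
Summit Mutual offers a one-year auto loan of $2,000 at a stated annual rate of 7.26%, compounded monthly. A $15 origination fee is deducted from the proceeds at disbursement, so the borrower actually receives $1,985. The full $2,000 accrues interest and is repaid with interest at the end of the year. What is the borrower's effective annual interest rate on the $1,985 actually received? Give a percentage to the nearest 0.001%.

8.319%

Amount owed after one year: 2,000 × (1 + 0.0726/12)^12 = 2,000 × 1.075065 = $2,150.13.
Effective rate on net proceeds: 2,150.13 / 1,985 − 1 = 0.083189 = 8.319%.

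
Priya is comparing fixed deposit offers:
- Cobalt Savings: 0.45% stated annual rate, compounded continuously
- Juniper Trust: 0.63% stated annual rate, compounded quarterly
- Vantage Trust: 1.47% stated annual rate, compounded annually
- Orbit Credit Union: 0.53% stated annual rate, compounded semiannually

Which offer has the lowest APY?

Cobalt Savings: e^0.0045 − 1 = 0.451%
Juniper Trust: (1 + 0.0063/4)^4 − 1 = 0.631%
Vantage Trust: compounded annually, EAR = 1.470%
Orbit Credit Union: (1 + 0.0053/2)^2 − 1 = 0.531%
The lowest effective annual rate is Cobalt Savings at 0.451%.

Cobalt Savings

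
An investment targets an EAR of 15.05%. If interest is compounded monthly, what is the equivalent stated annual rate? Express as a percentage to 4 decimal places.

(1 + r/12)^12 − 1 = 0.1505, so 1 + r/12 = 1.1505^(1/12).
r/12 = 0.011752, so r = 0.141019 = 14.1019%.

14.1019%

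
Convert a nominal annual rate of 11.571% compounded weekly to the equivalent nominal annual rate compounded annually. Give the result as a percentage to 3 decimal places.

EAR = (1 + 0.11571/52)^52 − 1 = 0.122526.
Compounded annually, the equivalent nominal rate is the EAR itself: 12.253%.

12.253%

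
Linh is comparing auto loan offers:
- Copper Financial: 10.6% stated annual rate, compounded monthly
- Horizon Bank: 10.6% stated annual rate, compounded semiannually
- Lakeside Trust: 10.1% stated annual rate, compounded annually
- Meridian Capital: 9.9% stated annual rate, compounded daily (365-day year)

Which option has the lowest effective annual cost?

Lakeside Trust

Copper Financial: (1 + 0.106/12)^12 − 1 = 11.130%
Horizon Bank: (1 + 0.106/2)^2 − 1 = 10.881%
Lakeside Trust: compounded annually, EAR = 10.100%
Meridian Capital: (1 + 0.099/365)^365 − 1 = 10.405%
The lowest effective annual rate is Lakeside Trust at 10.100%.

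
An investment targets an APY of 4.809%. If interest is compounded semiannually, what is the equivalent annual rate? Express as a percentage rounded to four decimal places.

4.7525%

(1 + r/2)^2 − 1 = 0.04809, so 1 + r/2 = 1.04809^(1/2).
r/2 = 0.023763, so r = 0.047525 = 4.7525%.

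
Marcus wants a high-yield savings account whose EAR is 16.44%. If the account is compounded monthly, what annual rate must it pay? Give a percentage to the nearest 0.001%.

(1 + r/12)^12 − 1 = 0.1644, so 1 + r/12 = 1.1644^(1/12).
r/12 = 0.012765, so r = 0.153175 = 15.318%.

15.318%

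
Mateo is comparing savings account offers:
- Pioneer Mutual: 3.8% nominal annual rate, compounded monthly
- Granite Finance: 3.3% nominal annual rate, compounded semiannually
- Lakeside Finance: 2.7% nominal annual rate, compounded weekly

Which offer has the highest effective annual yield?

Pioneer Mutual: (1 + 0.038/12)^12 − 1 = 3.867%
Granite Finance: (1 + 0.033/2)^2 − 1 = 3.327%
Lakeside Finance: (1 + 0.027/52)^52 − 1 = 2.736%
The highest effective annual rate is Pioneer Mutual at 3.867%.

Pioneer Mutual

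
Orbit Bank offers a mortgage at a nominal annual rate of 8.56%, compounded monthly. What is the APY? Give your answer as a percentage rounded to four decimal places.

8.9040%

EAR = (1 + 0.0856/12)^12 − 1.
= (1 + 0.007133)^12 − 1 = 1.089040 − 1 = 8.9040%.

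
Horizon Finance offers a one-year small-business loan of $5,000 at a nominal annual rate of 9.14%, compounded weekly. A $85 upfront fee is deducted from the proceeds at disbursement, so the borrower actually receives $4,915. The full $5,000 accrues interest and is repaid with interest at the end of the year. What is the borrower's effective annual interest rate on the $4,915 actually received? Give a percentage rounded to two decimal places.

Amount owed after one year: 5,000 × (1 + 0.0914/52)^52 = 5,000 × 1.095619 = $5,478.10.
Effective rate on net proceeds: 5,478.10 / 4,915 − 1 = 0.114567 = 11.46%.

11.46%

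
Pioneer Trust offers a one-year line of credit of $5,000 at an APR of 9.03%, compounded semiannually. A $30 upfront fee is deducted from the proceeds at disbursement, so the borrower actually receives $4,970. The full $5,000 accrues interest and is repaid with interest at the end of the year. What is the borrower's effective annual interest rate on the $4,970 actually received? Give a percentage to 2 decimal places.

Amount owed after one year: 5,000 × (1 + 0.0903/2)^2 = 5,000 × 1.092339 = $5,461.69.
Effective rate on net proceeds: 5,461.69 / 4,970 − 1 = 0.098932 = 9.89%.

9.89%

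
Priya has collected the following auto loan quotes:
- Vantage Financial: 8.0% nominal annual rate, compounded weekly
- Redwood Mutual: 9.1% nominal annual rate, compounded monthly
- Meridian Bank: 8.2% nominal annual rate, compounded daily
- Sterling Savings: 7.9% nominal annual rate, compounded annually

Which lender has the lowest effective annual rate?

Vantage Financial: (1 + 0.080/52)^52 − 1 = 8.322%
Redwood Mutual: (1 + 0.091/12)^12 − 1 = 9.489%
Meridian Bank: (1 + 0.082/365)^365 − 1 = 8.545%
Sterling Savings: compounded annually, EAR = 7.900%
The lowest effective annual rate is Sterling Savings at 7.900%.

Sterling Savings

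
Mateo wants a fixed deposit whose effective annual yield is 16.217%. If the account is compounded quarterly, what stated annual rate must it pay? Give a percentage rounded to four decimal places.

15.3148%

(1 + r/4)^4 − 1 = 0.16217, so 1 + r/4 = 1.16217^(1/4).
r/4 = 0.038287, so r = 0.153148 = 15.3148%.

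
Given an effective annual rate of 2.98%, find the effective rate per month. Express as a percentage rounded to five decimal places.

0.24500%

The per-month rate i satisfies (1 + i)^12 = 1 + 0.0298.
i = 1.0298^(1/12) − 1 = 0.0024500 = 0.24500%.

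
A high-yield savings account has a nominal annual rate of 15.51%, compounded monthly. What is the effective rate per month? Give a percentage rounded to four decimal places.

With a nominal annual rate compounded monthly, the periodic rate is the nominal rate divided by 12.
i = 0.1551 / 12 = 0.0129250 = 1.2925%.

1.2925%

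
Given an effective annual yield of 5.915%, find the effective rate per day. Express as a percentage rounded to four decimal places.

0.0157%

The per-day rate i satisfies (1 + i)^365 = 1 + 0.05915.
i = 1.05915^(1/365) − 1 = 0.0001575 = 0.0157%.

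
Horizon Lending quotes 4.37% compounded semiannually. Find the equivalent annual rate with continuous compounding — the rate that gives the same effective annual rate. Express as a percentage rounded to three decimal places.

4.323%

EAR = (1 + 0.0437/2)^2 − 1 = 0.044177.
Equivalent continuous rate: r = ln(1 + 0.044177) = 0.043229 = 4.323%.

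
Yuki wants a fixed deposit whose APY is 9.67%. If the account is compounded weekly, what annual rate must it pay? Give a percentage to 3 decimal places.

9.239%

(1 + r/52)^52 − 1 = 0.0967, so 1 + r/52 = 1.0967^(1/52).
r/52 = 0.001777, so r = 0.092388 = 9.239%.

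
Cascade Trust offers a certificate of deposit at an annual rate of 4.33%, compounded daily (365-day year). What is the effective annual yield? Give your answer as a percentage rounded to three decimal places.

EAR = (1 + 0.0433/365)^365 − 1.
= 1.044248 − 1 = 4.425%.

4.425%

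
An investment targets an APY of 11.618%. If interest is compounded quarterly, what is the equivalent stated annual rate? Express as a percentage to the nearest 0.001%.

(1 + r/4)^4 − 1 = 0.11618, so 1 + r/4 = 1.11618^(1/4).
r/4 = 0.027859, so r = 0.111436 = 11.144%.

11.144%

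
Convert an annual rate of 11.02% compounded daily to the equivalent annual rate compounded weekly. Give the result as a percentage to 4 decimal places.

11.0300%

EAR = (1 + 0.1102/365)^365 − 1 = 0.116483.
Solve (1 + r/52)^52 = 1.116483: r/52 = 1.116483^(1/52) − 1 = 0.002121, so r = 0.110300 = 11.0300%.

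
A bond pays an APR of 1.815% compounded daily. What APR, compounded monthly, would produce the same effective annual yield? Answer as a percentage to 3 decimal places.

1.816%

EAR = (1 + 0.01815/365)^365 − 1 = 0.018315.
Solve (1 + r/12)^12 = 1.018315: r/12 = 1.018315^(1/12) − 1 = 0.001514, so r = 0.018163 = 1.816%.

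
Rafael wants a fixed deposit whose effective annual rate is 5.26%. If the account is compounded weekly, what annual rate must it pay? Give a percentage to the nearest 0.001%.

(1 + r/52)^52 − 1 = 0.0526, so 1 + r/52 = 1.0526^(1/52).
r/52 = 0.000986, so r = 0.051289 = 5.129%.

5.129%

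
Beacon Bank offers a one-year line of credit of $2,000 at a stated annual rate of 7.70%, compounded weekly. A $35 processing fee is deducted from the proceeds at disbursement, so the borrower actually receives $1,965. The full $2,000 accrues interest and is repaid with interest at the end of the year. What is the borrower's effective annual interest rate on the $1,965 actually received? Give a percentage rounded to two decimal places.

9.92%

Amount owed after one year: 2,000 × (1 + 0.0770/52)^52 = 2,000 × 1.079981 = $2,159.96.
Effective rate on net proceeds: 2,159.96 / 1,965 − 1 = 0.099217 = 9.92%.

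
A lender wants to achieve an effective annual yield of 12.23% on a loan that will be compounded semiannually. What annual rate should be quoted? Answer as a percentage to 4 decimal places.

11.8773%

(1 + r/2)^2 − 1 = 0.1223, so 1 + r/2 = 1.1223^(1/2).
r/2 = 0.059387, so r = 0.118773 = 11.8773%.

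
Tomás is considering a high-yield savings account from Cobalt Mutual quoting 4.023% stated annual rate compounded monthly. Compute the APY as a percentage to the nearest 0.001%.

4.098%

EAR = (1 + 0.04023/12)^12 − 1.
= (1 + 0.003352)^12 − 1 = 1.040980 − 1 = 4.098%.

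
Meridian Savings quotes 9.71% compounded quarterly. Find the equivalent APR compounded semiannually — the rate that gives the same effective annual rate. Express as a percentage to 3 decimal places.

9.828%

EAR = (1 + 0.0971/4)^4 − 1 = 0.100693.
Solve (1 + r/2)^2 = 1.100693: r/2 = 1.100693^(1/2) − 1 = 0.049139, so r = 0.098279 = 9.828%.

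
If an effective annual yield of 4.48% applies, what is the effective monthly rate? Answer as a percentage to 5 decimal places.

The per-month rate i satisfies (1 + i)^12 = 1 + 0.0448.
i = 1.0448^(1/12) − 1 = 0.0036588 = 0.36588%.

0.36588%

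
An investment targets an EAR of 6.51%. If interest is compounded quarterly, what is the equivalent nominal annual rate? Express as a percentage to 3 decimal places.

6.357%

(1 + r/4)^4 − 1 = 0.0651, so 1 + r/4 = 1.0651^(1/4).
r/4 = 0.015892, so r = 0.063569 = 6.357%.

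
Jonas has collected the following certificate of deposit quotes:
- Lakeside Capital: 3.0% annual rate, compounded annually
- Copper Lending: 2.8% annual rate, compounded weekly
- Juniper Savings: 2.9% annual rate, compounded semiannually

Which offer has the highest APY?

Lakeside Capital: compounded annually, EAR = 3.000%
Copper Lending: (1 + 0.028/52)^52 − 1 = 2.839%
Juniper Savings: (1 + 0.029/2)^2 − 1 = 2.921%
The highest effective annual rate is Lakeside Capital at 3.000%.

Lakeside Capital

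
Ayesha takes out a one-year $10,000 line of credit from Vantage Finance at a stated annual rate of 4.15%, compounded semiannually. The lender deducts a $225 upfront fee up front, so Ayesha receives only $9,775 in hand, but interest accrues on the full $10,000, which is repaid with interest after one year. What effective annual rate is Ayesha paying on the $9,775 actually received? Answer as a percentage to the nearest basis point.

6.59%

Amount owed after one year: 10,000 × (1 + 0.0415/2)^2 = 10,000 × 1.041931 = $10,419.31.
Effective rate on net proceeds: 10,419.31 / 9,775 − 1 = 0.065914 = 6.59%.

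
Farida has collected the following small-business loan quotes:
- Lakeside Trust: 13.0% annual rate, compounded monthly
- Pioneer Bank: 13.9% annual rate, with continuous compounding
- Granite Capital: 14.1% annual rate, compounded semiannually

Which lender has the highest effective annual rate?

Lakeside Trust: (1 + 0.130/12)^12 − 1 = 13.803%
Pioneer Bank: e^0.139 − 1 = 14.912%
Granite Capital: (1 + 0.141/2)^2 − 1 = 14.597%
The highest effective annual rate is Pioneer Bank at 14.912%.

Pioneer Bank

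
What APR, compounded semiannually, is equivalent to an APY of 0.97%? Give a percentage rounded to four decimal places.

0.9677%

(1 + r/2)^2 − 1 = 0.0097, so 1 + r/2 = 1.0097^(1/2).
r/2 = 0.004838, so r = 0.009677 = 0.9677%.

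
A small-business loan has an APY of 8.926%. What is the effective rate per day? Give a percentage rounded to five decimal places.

The per-day rate i satisfies (1 + i)^365 = 1 + 0.08926.
i = 1.08926^(1/365) − 1 = 0.0002343 = 0.02343%.

0.02343%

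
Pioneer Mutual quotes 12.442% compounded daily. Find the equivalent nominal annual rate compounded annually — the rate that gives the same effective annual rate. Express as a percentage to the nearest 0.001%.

13.247%

EAR = (1 + 0.12442/365)^365 − 1 = 0.132467.
Compounded annually, the equivalent nominal rate is the EAR itself: 13.247%.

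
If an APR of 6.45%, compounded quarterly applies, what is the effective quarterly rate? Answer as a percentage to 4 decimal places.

1.6125%

With a nominal annual rate compounded quarterly, the periodic rate is the nominal rate divided by 4.
i = 0.0645 / 4 = 0.0161250 = 1.6125%.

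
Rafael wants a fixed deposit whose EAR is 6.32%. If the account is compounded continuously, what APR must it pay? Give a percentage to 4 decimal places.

6.1283%

Continuous: nominal r satisfies e^r − 1 = 0.0632.
r = ln(1 + 0.0632) = ln(1.0632) = 0.061283 = 6.1283%.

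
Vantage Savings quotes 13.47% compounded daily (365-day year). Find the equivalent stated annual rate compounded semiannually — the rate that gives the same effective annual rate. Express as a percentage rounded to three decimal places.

EAR = (1 + 0.1347/365)^365 − 1 = 0.144165.
Solve (1 + r/2)^2 = 1.144165: r/2 = 1.144165^(1/2) − 1 = 0.069657, so r = 0.139313 = 13.931%.

13.931%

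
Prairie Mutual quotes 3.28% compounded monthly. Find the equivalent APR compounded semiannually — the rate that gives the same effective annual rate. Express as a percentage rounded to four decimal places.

EAR = (1 + 0.0328/12)^12 − 1 = 0.033298.
Solve (1 + r/2)^2 = 1.033298: r/2 = 1.033298^(1/2) − 1 = 0.016512, so r = 0.033025 = 3.3025%.

3.3025%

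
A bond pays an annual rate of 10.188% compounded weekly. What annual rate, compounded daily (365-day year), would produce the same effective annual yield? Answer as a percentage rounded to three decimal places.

EAR = (1 + 0.10188/52)^52 − 1 = 0.107140.
Solve (1 + r/365)^365 = 1.107140: r/365 = 1.107140^(1/365) − 1 = 0.000279, so r = 0.101795 = 10.179%.

10.179%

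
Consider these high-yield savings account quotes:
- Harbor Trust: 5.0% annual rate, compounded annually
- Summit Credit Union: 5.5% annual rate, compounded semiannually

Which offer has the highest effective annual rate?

Summit Credit Union

Harbor Trust: compounded annually, EAR = 5.000%
Summit Credit Union: (1 + 0.055/2)^2 − 1 = 5.576%
The highest effective annual rate is Summit Credit Union at 5.576%.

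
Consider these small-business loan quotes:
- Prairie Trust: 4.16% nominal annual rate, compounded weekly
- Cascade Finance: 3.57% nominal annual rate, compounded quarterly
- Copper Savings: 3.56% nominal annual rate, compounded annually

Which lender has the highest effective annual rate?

Prairie Trust: (1 + 0.0416/52)^52 − 1 = 4.246%
Cascade Finance: (1 + 0.0357/4)^4 − 1 = 3.618%
Copper Savings: compounded annually, EAR = 3.560%
The highest effective annual rate is Prairie Trust at 4.246%.

Prairie Trust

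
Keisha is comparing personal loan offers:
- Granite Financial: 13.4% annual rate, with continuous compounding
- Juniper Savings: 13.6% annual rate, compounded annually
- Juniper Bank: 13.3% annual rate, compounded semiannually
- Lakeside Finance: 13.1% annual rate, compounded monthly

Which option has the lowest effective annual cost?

Juniper Savings

Granite Financial: e^0.134 − 1 = 14.339%
Juniper Savings: compounded annually, EAR = 13.600%
Juniper Bank: (1 + 0.133/2)^2 − 1 = 13.742%
Lakeside Finance: (1 + 0.131/12)^12 − 1 = 13.916%
The lowest effective annual rate is Juniper Savings at 13.600%.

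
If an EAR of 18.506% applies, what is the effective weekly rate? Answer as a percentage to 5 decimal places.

0.32706%

The per-week rate i satisfies (1 + i)^52 = 1 + 0.18506.
i = 1.18506^(1/52) − 1 = 0.0032706 = 0.32706%.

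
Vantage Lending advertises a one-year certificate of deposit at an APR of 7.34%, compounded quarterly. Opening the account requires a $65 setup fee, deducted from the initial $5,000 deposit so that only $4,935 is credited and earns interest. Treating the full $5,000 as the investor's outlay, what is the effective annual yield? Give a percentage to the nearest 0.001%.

Value after one year: 4,935 × (1 + 0.0734/4)^4 = 4,935 × 1.075445 = $5,307.32.
Effective yield on the $5,000 outlay: 5,307.32 / 5,000 − 1 = 0.061464 = 6.146%.

6.146%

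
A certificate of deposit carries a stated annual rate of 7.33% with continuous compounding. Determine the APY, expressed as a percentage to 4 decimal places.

7.6053%

With continuous compounding, EAR = e^0.0733 − 1.
e^0.0733 = 1.076053, so EAR = 0.076053 = 7.6053%.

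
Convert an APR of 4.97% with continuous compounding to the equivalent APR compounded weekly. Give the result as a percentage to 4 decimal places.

4.9724%

EAR under continuous compounding: e^0.0497 − 1 = 0.050956.
Solve (1 + r/52)^52 = 1.050956: r/52 = 1.050956^(1/52) − 1 = 0.000956, so r = 0.049724 = 4.9724%.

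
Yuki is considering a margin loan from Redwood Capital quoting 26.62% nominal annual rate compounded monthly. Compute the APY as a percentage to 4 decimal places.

30.1204%

EAR = (1 + 0.2662/12)^12 − 1.
= (1 + 0.022183)^12 − 1 = 1.301204 − 1 = 30.1204%.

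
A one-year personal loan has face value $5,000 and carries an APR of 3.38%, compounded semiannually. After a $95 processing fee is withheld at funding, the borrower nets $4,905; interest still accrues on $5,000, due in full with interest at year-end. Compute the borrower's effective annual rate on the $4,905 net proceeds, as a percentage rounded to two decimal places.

Amount owed after one year: 5,000 × (1 + 0.0338/2)^2 = 5,000 × 1.034086 = $5,170.43.
Effective rate on net proceeds: 5,170.43 / 4,905 − 1 = 0.054114 = 5.41%.

5.41%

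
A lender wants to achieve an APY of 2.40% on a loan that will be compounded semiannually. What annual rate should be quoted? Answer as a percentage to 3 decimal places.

(1 + r/2)^2 − 1 = 0.0240, so 1 + r/2 = 1.0240^(1/2).
r/2 = 0.011929, so r = 0.023858 = 2.386%.

2.386%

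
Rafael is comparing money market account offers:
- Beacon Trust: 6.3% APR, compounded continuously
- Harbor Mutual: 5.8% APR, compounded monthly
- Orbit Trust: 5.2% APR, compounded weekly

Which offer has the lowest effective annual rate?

Orbit Trust

Beacon Trust: e^0.063 − 1 = 6.503%
Harbor Mutual: (1 + 0.058/12)^12 − 1 = 5.957%
Orbit Trust: (1 + 0.052/52)^52 − 1 = 5.335%
The lowest effective annual rate is Orbit Trust at 5.335%.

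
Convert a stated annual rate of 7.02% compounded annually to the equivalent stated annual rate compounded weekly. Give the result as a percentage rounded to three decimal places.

6.789%

Compounded annually, EAR = nominal = 0.070200.
Solve (1 + r/52)^52 = 1.070200: r/52 = 1.070200^(1/52) − 1 = 0.001306, so r = 0.067890 = 6.789%.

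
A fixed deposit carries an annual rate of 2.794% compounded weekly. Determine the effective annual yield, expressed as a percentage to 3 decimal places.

2.833%

EAR = (1 + 0.02794/52)^52 − 1.
= 1.028326 − 1 = 2.833%.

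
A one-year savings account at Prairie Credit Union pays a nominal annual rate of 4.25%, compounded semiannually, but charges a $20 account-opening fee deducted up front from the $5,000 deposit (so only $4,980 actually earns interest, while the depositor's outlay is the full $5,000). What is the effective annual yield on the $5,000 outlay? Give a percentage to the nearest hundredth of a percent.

Value after one year: 4,980 × (1 + 0.0425/2)^2 = 4,980 × 1.042952 = $5,193.90.
Effective yield on the $5,000 outlay: 5,193.90 / 5,000 − 1 = 0.038780 = 3.88%.

3.88%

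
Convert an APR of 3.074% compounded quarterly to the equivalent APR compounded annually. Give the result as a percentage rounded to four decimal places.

EAR = (1 + 0.03074/4)^4 − 1 = 0.031096.
Compounded annually, the equivalent nominal rate is the EAR itself: 3.1096%.

3.1096%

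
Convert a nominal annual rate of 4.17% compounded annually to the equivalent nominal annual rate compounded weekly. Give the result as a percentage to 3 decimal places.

Compounded annually, EAR = nominal = 0.041700.
Solve (1 + r/52)^52 = 1.041700: r/52 = 1.041700^(1/52) − 1 = 0.000786, so r = 0.040870 = 4.087%.

4.087%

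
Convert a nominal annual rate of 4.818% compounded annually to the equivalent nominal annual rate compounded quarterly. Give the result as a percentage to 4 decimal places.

4.7333%

Compounded annually, EAR = nominal = 0.048180.
Solve (1 + r/4)^4 = 1.048180: r/4 = 1.048180^(1/4) − 1 = 0.011833, so r = 0.047333 = 4.7333%.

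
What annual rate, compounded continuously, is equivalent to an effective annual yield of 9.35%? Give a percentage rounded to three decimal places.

Continuous: nominal r satisfies e^r − 1 = 0.0935.
r = ln(1 + 0.0935) = ln(1.0935) = 0.089384 = 8.938%.

8.938%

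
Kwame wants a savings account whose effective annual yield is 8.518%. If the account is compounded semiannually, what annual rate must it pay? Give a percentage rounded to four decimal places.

8.3439%

(1 + r/2)^2 − 1 = 0.08518, so 1 + r/2 = 1.08518^(1/2).
r/2 = 0.041720, so r = 0.083439 = 8.3439%.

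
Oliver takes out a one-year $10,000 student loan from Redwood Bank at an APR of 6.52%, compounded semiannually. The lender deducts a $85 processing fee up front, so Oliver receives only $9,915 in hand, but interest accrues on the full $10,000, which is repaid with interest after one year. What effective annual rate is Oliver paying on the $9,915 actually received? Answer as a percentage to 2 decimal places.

Amount owed after one year: 10,000 × (1 + 0.0652/2)^2 = 10,000 × 1.066263 = $10,662.63.
Effective rate on net proceeds: 10,662.63 / 9,915 − 1 = 0.075404 = 7.54%.

7.54%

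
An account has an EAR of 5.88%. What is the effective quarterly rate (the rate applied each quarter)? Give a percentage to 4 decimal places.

The per-quarter rate i satisfies (1 + i)^4 = 1 + 0.0588.
i = 1.0588^(1/4) − 1 = 0.0143866 = 1.4387%.

1.4387%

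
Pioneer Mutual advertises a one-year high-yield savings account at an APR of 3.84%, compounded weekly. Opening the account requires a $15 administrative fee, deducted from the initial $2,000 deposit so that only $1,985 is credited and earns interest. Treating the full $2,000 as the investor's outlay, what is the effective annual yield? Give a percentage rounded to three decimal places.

Value after one year: 1,985 × (1 + 0.0384/52)^52 = 1,985 × 1.039132 = $2,062.68.
Effective yield on the $2,000 outlay: 2,062.68 / 2,000 − 1 = 0.031339 = 3.134%.

3.134%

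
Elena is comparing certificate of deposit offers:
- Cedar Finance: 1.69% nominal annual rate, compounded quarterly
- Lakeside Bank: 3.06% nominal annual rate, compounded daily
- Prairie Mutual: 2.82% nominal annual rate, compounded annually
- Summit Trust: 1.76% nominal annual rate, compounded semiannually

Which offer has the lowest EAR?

Cedar Finance: (1 + 0.0169/4)^4 − 1 = 1.701%
Lakeside Bank: (1 + 0.0306/365)^365 − 1 = 3.107%
Prairie Mutual: compounded annually, EAR = 2.820%
Summit Trust: (1 + 0.0176/2)^2 − 1 = 1.768%
The lowest effective annual rate is Cedar Finance at 1.701%.

Cedar Finance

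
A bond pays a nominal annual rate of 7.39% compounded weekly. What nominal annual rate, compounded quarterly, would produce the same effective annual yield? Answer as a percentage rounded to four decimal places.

EAR = (1 + 0.0739/52)^52 − 1 = 0.076643.
Solve (1 + r/4)^4 = 1.076643: r/4 = 1.076643^(1/4) − 1 = 0.018633, so r = 0.074533 = 7.4533%.

7.4533%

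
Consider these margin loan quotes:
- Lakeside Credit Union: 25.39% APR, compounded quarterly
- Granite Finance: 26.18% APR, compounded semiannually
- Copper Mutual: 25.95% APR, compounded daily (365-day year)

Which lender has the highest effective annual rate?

Copper Mutual

Lakeside Credit Union: (1 + 0.2539/4)^4 − 1 = 27.911%
Granite Finance: (1 + 0.2618/2)^2 − 1 = 27.893%
Copper Mutual: (1 + 0.2595/365)^365 − 1 = 29.616%
The highest effective annual rate is Copper Mutual at 29.616%.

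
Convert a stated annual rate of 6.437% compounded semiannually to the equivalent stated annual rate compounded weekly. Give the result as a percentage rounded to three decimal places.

6.339%

EAR = (1 + 0.06437/2)^2 − 1 = 0.065406.
Solve (1 + r/52)^52 = 1.065406: r/52 = 1.065406^(1/52) − 1 = 0.001219, so r = 0.063394 = 6.339%.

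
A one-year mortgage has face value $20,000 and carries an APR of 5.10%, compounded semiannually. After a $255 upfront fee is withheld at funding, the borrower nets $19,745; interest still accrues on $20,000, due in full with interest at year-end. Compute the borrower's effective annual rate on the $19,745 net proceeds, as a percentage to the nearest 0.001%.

Amount owed after one year: 20,000 × (1 + 0.0510/2)^2 = 20,000 × 1.051650 = $21,033.01.
Effective rate on net proceeds: 21,033.01 / 19,745 − 1 = 0.065232 = 6.523%.

6.523%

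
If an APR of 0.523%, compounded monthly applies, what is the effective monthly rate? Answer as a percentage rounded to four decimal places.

0.0436%

With a nominal annual rate compounded monthly, the periodic rate is the nominal rate divided by 12.
i = 0.00523 / 12 = 0.0004358 = 0.0436%.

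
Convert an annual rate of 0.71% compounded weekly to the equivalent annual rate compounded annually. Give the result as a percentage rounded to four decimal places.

EAR = (1 + 0.0071/52)^52 − 1 = 0.007125.
Compounded annually, the equivalent nominal rate is the EAR itself: 0.7125%.

0.7125%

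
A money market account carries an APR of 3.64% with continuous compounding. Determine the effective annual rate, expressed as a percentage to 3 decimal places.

With continuous compounding, EAR = e^0.0364 − 1.
e^0.0364 = 1.037071, so EAR = 0.037071 = 3.707%.

3.707%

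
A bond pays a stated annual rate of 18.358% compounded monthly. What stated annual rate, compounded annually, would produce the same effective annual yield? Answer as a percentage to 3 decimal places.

19.984%

EAR = (1 + 0.18358/12)^12 − 1 = 0.199842.
Compounded annually, the equivalent nominal rate is the EAR itself: 19.984%.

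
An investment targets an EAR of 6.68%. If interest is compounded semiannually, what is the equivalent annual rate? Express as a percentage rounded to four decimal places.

(1 + r/2)^2 − 1 = 0.0668, so 1 + r/2 = 1.0668^(1/2).
r/2 = 0.032860, so r = 0.065720 = 6.5720%.

6.5720%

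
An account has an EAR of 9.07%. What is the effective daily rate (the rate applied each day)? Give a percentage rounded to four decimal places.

0.0238%

The per-day rate i satisfies (1 + i)^365 = 1 + 0.0907.
i = 1.0907^(1/365) − 1 = 0.0002379 = 0.0238%.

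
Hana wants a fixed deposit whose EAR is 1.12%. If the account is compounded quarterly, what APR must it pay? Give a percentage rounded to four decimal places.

(1 + r/4)^4 − 1 = 0.0112, so 1 + r/4 = 1.0112^(1/4).
r/4 = 0.002788, so r = 0.011153 = 1.1153%.

1.1153%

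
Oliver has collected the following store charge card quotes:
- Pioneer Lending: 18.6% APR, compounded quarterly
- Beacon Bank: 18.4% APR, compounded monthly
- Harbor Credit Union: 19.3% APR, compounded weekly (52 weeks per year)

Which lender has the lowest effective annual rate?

Pioneer Lending: (1 + 0.186/4)^4 − 1 = 19.938%
Beacon Bank: (1 + 0.184/12)^12 − 1 = 20.034%
Harbor Credit Union: (1 + 0.193/52)^52 − 1 = 21.245%
The lowest effective annual rate is Pioneer Lending at 19.938%.

Pioneer Lending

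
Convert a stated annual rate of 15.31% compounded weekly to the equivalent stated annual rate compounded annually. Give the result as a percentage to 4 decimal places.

EAR = (1 + 0.1531/52)^52 − 1 = 0.165179.
Compounded annually, the equivalent nominal rate is the EAR itself: 16.5179%.

16.5179%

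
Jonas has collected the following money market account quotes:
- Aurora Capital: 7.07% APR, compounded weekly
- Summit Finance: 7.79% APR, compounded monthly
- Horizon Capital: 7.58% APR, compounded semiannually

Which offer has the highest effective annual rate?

Summit Finance

Aurora Capital: (1 + 0.0707/52)^52 − 1 = 7.321%
Summit Finance: (1 + 0.0779/12)^12 − 1 = 8.074%
Horizon Capital: (1 + 0.0758/2)^2 − 1 = 7.724%
The highest effective annual rate is Summit Finance at 8.074%.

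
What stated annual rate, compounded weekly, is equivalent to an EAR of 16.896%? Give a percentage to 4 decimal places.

15.6349%

(1 + r/52)^52 − 1 = 0.16896, so 1 + r/52 = 1.16896^(1/52).
r/52 = 0.003007, so r = 0.156349 = 15.6349%.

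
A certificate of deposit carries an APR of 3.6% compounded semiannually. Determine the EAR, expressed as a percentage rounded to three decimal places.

3.632%

EAR = (1 + 0.036/2)^2 − 1.
= (1 + 0.018000)^2 − 1 = 1.036324 − 1 = 3.632%.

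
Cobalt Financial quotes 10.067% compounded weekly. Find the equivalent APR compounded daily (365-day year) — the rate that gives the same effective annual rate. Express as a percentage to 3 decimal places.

EAR = (1 + 0.10067/52)^52 − 1 = 0.105804.
Solve (1 + r/365)^365 = 1.105804: r/365 = 1.105804^(1/365) − 1 = 0.000276, so r = 0.100587 = 10.059%.

10.059%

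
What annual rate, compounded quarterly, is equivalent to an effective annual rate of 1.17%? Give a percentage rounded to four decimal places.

1.1649%

(1 + r/4)^4 − 1 = 0.0117, so 1 + r/4 = 1.0117^(1/4).
r/4 = 0.002912, so r = 0.011649 = 1.1649%.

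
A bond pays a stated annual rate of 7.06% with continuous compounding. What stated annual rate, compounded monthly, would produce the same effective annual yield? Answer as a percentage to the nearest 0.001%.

7.081%

EAR under continuous compounding: e^0.0706 − 1 = 0.073152.
Solve (1 + r/12)^12 = 1.073152: r/12 = 1.073152^(1/12) − 1 = 0.005901, so r = 0.070808 = 7.081%.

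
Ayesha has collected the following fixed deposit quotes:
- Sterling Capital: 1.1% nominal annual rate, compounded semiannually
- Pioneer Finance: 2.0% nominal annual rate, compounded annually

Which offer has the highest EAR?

Sterling Capital: (1 + 0.011/2)^2 − 1 = 1.103%
Pioneer Finance: compounded annually, EAR = 2.000%
The highest effective annual rate is Pioneer Finance at 2.000%.

Pioneer Finance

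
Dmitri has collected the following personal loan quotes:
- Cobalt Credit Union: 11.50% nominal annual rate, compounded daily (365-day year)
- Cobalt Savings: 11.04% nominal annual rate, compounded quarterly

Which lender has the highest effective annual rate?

Cobalt Credit Union: (1 + 0.1150/365)^365 − 1 = 12.185%
Cobalt Savings: (1 + 0.1104/4)^4 − 1 = 11.506%
The highest effective annual rate is Cobalt Credit Union at 12.185%.

Cobalt Credit Union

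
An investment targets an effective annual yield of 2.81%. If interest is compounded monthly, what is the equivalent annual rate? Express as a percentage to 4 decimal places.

(1 + r/12)^12 − 1 = 0.0281, so 1 + r/12 = 1.0281^(1/12).
r/12 = 0.002312, so r = 0.027744 = 2.7744%.

2.7744%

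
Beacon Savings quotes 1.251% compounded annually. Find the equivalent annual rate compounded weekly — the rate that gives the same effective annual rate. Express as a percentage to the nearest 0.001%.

1.243%

Compounded annually, EAR = nominal = 0.012510.
Solve (1 + r/52)^52 = 1.012510: r/52 = 1.012510^(1/52) − 1 = 0.000239, so r = 0.012434 = 1.243%.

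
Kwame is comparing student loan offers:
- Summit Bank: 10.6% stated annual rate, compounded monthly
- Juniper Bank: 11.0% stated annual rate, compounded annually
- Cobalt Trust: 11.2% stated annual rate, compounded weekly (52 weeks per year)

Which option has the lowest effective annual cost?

Summit Bank: (1 + 0.106/12)^12 − 1 = 11.130%
Juniper Bank: compounded annually, EAR = 11.000%
Cobalt Trust: (1 + 0.112/52)^52 − 1 = 11.838%
The lowest effective annual rate is Juniper Bank at 11.000%.

Juniper Bank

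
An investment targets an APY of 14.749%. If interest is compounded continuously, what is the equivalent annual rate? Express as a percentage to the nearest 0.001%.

13.758%

Continuous: nominal r satisfies e^r − 1 = 0.14749.
r = ln(1 + 0.14749) = ln(1.14749) = 0.137577 = 13.758%.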